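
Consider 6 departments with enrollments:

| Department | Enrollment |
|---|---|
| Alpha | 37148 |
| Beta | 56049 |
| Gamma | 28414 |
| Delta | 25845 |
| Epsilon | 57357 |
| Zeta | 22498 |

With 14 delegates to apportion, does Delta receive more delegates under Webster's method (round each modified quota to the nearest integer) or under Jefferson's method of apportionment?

Webster: Alpha 2, Beta 3, Gamma 2, Delta 2, Epsilon 4, Zeta 1.
Jefferson: Alpha 2, Beta 4, Gamma 2, Delta 1, Epsilon 4, Zeta 1.
Delta gets 2 under Webster and 1 under Jefferson.

Webster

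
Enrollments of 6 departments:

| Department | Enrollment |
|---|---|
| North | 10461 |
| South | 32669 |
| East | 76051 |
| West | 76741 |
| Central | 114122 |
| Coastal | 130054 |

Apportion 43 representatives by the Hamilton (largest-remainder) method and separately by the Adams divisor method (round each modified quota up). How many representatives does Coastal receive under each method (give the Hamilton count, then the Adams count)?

Hamilton: North 1, South 3, East 7, West 8, Central 11, Coastal 13.
Adams: North 1, South 4, East 7, West 8, Central 11, Coastal 12.
Coastal gets 13 under Hamilton and 12 under Adams.

13 and 12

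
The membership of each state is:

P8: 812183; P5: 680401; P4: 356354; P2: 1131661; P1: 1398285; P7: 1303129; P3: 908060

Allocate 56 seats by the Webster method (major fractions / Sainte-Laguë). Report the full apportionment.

P8 7; P5 6; P4 3; P2 9; P1 12; P7 11; P3 8

Standard divisor 6590073/56 ≈ 117679.875; standard quotas: P8 6.902, P5 5.782, P4 3.028, P2 9.616, P1 11.882, P7 11.074, P3 7.716.
Rounding to the nearest integer gives 7, 6, 3, 10, 12, 11, 8 = 57 seats, so the divisor must be adjusted.
With modified divisor 120100: modified quotas P8 6.763, P5 5.665, P4 2.967, P2 9.423, P1 11.643, P7 10.850, P3 7.561.
Rounding to the nearest integer: P8 7, P5 6, P4 3, P2 9, P1 12, P7 11, P3 8 (total 56).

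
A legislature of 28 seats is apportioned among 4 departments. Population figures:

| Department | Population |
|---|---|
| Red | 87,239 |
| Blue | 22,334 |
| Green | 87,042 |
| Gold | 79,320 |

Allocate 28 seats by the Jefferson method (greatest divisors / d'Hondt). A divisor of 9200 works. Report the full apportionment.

With modified divisor 9200: modified quotas Red 9.482, Blue 2.428, Green 9.461, Gold 8.622.
Rounding down: Red 9, Blue 2, Green 9, Gold 8 (total 28).

Red 9, Blue 2, Green 9, Gold 8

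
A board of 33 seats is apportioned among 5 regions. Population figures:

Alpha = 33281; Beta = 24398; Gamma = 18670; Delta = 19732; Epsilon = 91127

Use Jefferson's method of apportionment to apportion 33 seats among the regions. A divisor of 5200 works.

With modified divisor 5200: modified quotas Alpha 6.400, Beta 4.692, Gamma 3.590, Delta 3.795, Epsilon 17.524.
Rounding down: Alpha 6, Beta 4, Gamma 3, Delta 3, Epsilon 17 (total 33).

Alpha: 6, Beta: 4, Gamma: 3, Delta: 3, Epsilon: 17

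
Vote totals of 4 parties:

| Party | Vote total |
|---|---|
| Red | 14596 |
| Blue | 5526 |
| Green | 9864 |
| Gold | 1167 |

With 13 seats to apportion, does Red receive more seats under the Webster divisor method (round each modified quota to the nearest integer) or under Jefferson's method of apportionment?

Webster: Red 6, Blue 2, Green 4, Gold 1.
Jefferson: Red 7, Blue 2, Green 4, Gold 0.
Red gets 6 under Webster and 7 under Jefferson.

Jefferson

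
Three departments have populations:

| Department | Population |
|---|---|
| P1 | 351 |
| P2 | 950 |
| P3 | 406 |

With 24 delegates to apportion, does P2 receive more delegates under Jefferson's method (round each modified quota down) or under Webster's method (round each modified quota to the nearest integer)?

Jefferson: P1 5, P2 14, P3 5.
Webster: P1 5, P2 13, P3 6.
P2 gets 14 under Jefferson and 13 under Webster.

Jefferson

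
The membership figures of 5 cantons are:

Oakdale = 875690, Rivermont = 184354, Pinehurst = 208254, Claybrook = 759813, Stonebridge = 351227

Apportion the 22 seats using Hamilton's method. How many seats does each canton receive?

Standard divisor: 2379338 ÷ 22 ≈ 108151.727.
Standard quotas: Oakdale 8.0969, Rivermont 1.7046, Pinehurst 1.9256, Claybrook 7.0254, Stonebridge 3.2475.
Lower quotas: Oakdale 8, Rivermont 1, Pinehurst 1, Claybrook 7, Stonebridge 3 (sum 20, leaving 2 seats).
Remainders in descending order: Pinehurst 0.9256, Rivermont 0.7046, Stonebridge 0.2475, Oakdale 0.0969, Claybrook 0.0254.
The surplus seats go to Pinehurst, Rivermont.

Oakdale 8, Rivermont 2, Pinehurst 2, Claybrook 7, Stonebridge 3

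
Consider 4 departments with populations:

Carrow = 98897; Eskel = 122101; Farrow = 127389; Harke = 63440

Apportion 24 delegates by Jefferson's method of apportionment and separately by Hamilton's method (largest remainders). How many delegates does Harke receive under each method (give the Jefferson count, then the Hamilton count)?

Jefferson: Carrow 6, Eskel 7, Farrow 8, Harke 3.
Hamilton: Carrow 6, Eskel 7, Farrow 7, Harke 4.
Harke gets 3 under Jefferson and 4 under Hamilton.

3 and 4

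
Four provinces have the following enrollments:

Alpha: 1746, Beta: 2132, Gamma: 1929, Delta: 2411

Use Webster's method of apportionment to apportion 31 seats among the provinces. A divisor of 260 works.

Alpha=7, Beta=8, Gamma=7, Delta=9

With modified divisor 260: modified quotas Alpha 6.715, Beta 8.200, Gamma 7.419, Delta 9.273.
Rounding to the nearest integer: Alpha 7, Beta 8, Gamma 7, Delta 9 (total 31).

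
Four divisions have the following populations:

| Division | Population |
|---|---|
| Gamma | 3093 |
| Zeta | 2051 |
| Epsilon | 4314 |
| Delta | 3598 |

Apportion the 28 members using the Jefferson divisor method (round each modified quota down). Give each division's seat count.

Gamma 7, Zeta 4, Epsilon 9, Delta 8

Standard divisor 13056/28 ≈ 466.286; standard quotas: Gamma 6.633, Zeta 4.399, Epsilon 9.252, Delta 7.716.
Rounding down gives 6, 4, 9, 7 = 26 seats, so the divisor must be adjusted.
With modified divisor 440: modified quotas Gamma 7.030, Zeta 4.661, Epsilon 9.805, Delta 8.177.
Rounding down: Gamma 7, Zeta 4, Epsilon 9, Delta 8 (total 28).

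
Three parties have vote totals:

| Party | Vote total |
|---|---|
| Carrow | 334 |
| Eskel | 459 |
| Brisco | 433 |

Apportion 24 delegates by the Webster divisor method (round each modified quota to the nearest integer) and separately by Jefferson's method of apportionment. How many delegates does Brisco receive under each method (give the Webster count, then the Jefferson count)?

Webster: Carrow 7, Eskel 9, Brisco 8.
Jefferson: Carrow 6, Eskel 9, Brisco 9.
Brisco gets 8 under Webster and 9 under Jefferson.

8 and 9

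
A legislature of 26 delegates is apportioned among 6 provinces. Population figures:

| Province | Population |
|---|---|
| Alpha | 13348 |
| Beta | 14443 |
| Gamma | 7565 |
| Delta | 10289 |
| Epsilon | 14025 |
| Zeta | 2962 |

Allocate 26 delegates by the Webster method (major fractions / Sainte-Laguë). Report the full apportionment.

Alpha 6, Beta 6, Gamma 3, Delta 4, Epsilon 6, Zeta 1

Standard divisor 62632/26 ≈ 2408.923; standard quotas: Alpha 5.541, Beta 5.996, Gamma 3.140, Delta 4.271, Epsilon 5.822, Zeta 1.230.
Rounding to the nearest integer gives Alpha 6, Beta 6, Gamma 3, Delta 4, Epsilon 6, Zeta 1 — total 26, matching the house size, so no adjustment is needed.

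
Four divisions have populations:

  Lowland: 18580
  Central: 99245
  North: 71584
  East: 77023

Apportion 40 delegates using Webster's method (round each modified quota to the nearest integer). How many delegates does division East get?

Standard divisor 266432/40 ≈ 6660.8; standard quotas: Lowland 2.789, Central 14.900, North 10.747, East 11.564.
Rounding to the nearest integer gives 3, 15, 11, 12 = 41 seats, so the divisor must be adjusted.
With modified divisor 6800: modified quotas Lowland 2.732, Central 14.595, North 10.527, East 11.327.
Rounding to the nearest integer: Lowland 3, Central 15, North 11, East 11 (total 40).
East receives 11.

11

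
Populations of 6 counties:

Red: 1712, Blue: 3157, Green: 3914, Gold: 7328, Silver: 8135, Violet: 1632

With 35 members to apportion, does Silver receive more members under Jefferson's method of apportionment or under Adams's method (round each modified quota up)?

Jefferson: Red 2, Blue 4, Green 5, Gold 10, Silver 12, Violet 2.
Adams: Red 3, Blue 4, Green 5, Gold 10, Silver 10, Violet 3.
Silver gets 12 under Jefferson and 10 under Adams.

Jefferson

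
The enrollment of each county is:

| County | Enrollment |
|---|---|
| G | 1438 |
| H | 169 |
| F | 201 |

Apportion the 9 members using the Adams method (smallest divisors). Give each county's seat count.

Standard divisor 1808/9 ≈ 200.889; standard quotas: G 7.158, H 0.841, F 1.001.
Rounding up gives 8, 1, 2 = 11 seats, so the divisor must be adjusted.
With modified divisor 220: modified quotas G 6.536, H 0.768, F 0.914.
Rounding up: G 7, H 1, F 1 (total 9).

G 7, H 1, F 1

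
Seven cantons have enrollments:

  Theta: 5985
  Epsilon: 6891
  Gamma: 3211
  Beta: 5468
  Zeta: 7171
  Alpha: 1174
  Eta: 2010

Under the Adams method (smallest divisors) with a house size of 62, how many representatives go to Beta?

Standard divisor 31910/62 ≈ 514.677; standard quotas: Theta 11.629, Epsilon 13.389, Gamma 6.239, Beta 10.624, Zeta 13.933, Alpha 2.281, Eta 3.905.
Rounding up gives 12, 14, 7, 11, 14, 3, 4 = 65 seats, so the divisor must be adjusted.
With modified divisor 545.4: modified quotas Theta 10.974, Epsilon 12.635, Gamma 5.887, Beta 10.026, Zeta 13.148, Alpha 2.153, Eta 3.685.
Rounding up: Theta 11, Epsilon 13, Gamma 6, Beta 11, Zeta 14, Alpha 3, Eta 4 (total 62).
Beta receives 11.

11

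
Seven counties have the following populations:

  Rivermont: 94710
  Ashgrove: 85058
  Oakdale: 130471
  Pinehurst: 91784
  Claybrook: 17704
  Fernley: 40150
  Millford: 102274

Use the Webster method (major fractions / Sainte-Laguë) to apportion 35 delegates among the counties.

Rivermont 6, Ashgrove 5, Oakdale 8, Pinehurst 6, Claybrook 1, Fernley 3, Millford 6

Standard divisor 562151/35 ≈ 16061.457; standard quotas: Rivermont 5.897, Ashgrove 5.296, Oakdale 8.123, Pinehurst 5.715, Claybrook 1.102, Fernley 2.500, Millford 6.368.
Rounding to the nearest integer gives 6, 5, 8, 6, 1, 2, 6 = 34 seats, so the divisor must be adjusted.
With modified divisor 15900: modified quotas Rivermont 5.957, Ashgrove 5.350, Oakdale 8.206, Pinehurst 5.773, Claybrook 1.113, Fernley 2.525, Millford 6.432.
Rounding to the nearest integer: Rivermont 6, Ashgrove 5, Oakdale 8, Pinehurst 6, Claybrook 1, Fernley 3, Millford 6 (total 35).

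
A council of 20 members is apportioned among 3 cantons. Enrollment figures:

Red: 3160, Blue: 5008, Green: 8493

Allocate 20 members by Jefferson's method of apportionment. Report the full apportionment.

Red: 4; Blue: 6; Green: 10

Standard divisor 16661/20 ≈ 833.05; standard quotas: Red 3.793, Blue 6.012, Green 10.195.
Rounding down gives 3, 6, 10 = 19 seats, so the divisor must be adjusted.
With modified divisor 780: modified quotas Red 4.051, Blue 6.421, Green 10.888.
Rounding down: Red 4, Blue 6, Green 10 (total 20).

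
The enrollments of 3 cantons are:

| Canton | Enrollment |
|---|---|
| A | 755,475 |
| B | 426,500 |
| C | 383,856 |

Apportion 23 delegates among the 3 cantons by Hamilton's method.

A=11, B=6, C=6

The standard divisor is 1565831/23 ≈ 68079.609.
Standard quotas: A 11.0969, B 6.2647, C 5.6383.
Lower quotas: A 11, B 6, C 5 (sum 22, leaving 1 seat).
Remainders in descending order: C 0.6383, B 0.2647, A 0.0969.
Largest remainder: C receives the extra seat.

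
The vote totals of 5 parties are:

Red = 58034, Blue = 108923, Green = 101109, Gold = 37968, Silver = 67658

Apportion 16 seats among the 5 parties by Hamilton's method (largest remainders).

The standard divisor is 373692/16 ≈ 23355.75.
Standard quotas: Red 2.4848, Blue 4.6636, Green 4.3291, Gold 1.6256, Silver 2.8968.
Lower quotas: Red 2, Blue 4, Green 4, Gold 1, Silver 2 (sum 13, leaving 3 seats).
Remainders in descending order: Silver 0.8968, Blue 0.6636, Gold 0.6256, Red 0.4848, Green 0.3291.
Largest remainders: Silver, Blue, Gold receive the extra seats.

Red=2; Blue=5; Green=4; Gold=2; Silver=3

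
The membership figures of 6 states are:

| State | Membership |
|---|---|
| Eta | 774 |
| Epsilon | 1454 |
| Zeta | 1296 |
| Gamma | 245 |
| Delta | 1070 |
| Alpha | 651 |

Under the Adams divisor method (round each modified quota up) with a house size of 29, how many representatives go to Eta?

4

Standard divisor 5490/29 ≈ 189.31; standard quotas: Eta 4.089, Epsilon 7.681, Zeta 6.846, Gamma 1.294, Delta 5.652, Alpha 3.439.
Rounding up gives 5, 8, 7, 2, 6, 4 = 32 seats, so the divisor must be adjusted.
With modified divisor 215: modified quotas Eta 3.600, Epsilon 6.763, Zeta 6.028, Gamma 1.140, Delta 4.977, Alpha 3.028.
Rounding up: Eta 4, Epsilon 7, Zeta 7, Gamma 2, Delta 5, Alpha 4 (total 29).
Eta receives 4.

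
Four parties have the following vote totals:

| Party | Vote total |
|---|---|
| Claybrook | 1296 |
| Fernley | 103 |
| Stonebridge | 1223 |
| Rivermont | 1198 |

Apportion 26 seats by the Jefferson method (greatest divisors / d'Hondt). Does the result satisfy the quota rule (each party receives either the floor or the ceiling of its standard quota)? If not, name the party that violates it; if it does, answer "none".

none

Standard quotas: Claybrook 8.821, Fernley 0.701, Stonebridge 8.324, Rivermont 8.154.
Jefferson allocation: Claybrook 9, Fernley 0, Stonebridge 9, Rivermont 8.
Every allocation lies between the lower and upper quota.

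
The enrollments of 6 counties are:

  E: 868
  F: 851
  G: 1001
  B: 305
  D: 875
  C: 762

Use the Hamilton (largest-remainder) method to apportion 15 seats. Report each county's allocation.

E 3, F 3, G 3, B 1, D 3, C 2

The standard divisor is 4662/15 ≈ 310.8.
Standard quotas: E 2.793, F 2.738, G 3.221, B 0.981, D 2.815, C 2.452.
Lower quotas: E 2, F 2, G 3, B 0, D 2, C 2 (sum 11, leaving 4 seats).
Remainders in descending order: B 0.981, D 0.815, E 0.793, F 0.738, C 0.452, G 0.221.
Largest remainders: B, D, E, F receive the extra seats.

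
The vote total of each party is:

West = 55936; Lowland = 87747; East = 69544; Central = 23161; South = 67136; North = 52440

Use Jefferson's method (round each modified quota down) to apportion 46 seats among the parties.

West 7; Lowland 11; East 9; Central 3; South 9; North 7

Standard divisor 355964/46 ≈ 7738.348; standard quotas: West 7.228, Lowland 11.339, East 8.987, Central 2.993, South 8.676, North 6.777.
Rounding down gives 7, 11, 8, 2, 8, 6 = 42 seats, so the divisor must be adjusted.
With modified divisor 7400: modified quotas West 7.559, Lowland 11.858, East 9.398, Central 3.130, South 9.072, North 7.086.
Rounding down: West 7, Lowland 11, East 9, Central 3, South 9, North 7 (total 46).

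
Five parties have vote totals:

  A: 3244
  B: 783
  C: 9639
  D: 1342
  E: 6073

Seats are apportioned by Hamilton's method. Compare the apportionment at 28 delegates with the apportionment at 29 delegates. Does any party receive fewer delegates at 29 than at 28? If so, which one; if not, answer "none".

At 28 seats: A 4, B 1, C 13, D 2, E 8.
At 29 seats: A 5, B 1, C 13, D 2, E 8.
No party's allocation decreased.

none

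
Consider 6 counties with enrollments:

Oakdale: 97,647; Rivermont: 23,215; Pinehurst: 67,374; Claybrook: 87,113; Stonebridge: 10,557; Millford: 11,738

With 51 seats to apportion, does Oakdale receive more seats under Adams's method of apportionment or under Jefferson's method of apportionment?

Adams: Oakdale 16, Rivermont 4, Pinehurst 12, Claybrook 15, Stonebridge 2, Millford 2.
Jefferson: Oakdale 17, Rivermont 4, Pinehurst 12, Claybrook 15, Stonebridge 1, Millford 2.
Oakdale gets 16 under Adams and 17 under Jefferson.

Jefferson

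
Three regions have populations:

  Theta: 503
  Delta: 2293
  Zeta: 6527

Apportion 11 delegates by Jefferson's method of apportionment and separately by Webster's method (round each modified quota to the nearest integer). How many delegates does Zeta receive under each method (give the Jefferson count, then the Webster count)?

8 and 7

Jefferson: Theta 0, Delta 3, Zeta 8.
Webster: Theta 1, Delta 3, Zeta 7.
Zeta gets 8 under Jefferson and 7 under Webster.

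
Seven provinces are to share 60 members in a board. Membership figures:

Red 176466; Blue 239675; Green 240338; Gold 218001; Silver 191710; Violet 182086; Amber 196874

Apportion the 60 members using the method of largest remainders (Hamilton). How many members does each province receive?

Red 7, Blue 10, Green 10, Gold 9, Silver 8, Violet 8, Amber 8

Standard divisor: 1445150 ÷ 60 ≈ 24085.833.
Standard quotas: Red 7.3265, Blue 9.9509, Green 9.9784, Gold 9.0510, Silver 7.9595, Violet 7.5599, Amber 8.1739.
Lower quotas: Red 7, Blue 9, Green 9, Gold 9, Silver 7, Violet 7, Amber 8 (sum 56, leaving 4 seats).
Remainders in descending order: Green 0.9784, Silver 0.9595, Blue 0.9509, Violet 0.5599, Red 0.3265, Amber 0.1739, Gold 0.0510.
Largest remainders: Green, Silver, Blue, Violet receive the extra seats.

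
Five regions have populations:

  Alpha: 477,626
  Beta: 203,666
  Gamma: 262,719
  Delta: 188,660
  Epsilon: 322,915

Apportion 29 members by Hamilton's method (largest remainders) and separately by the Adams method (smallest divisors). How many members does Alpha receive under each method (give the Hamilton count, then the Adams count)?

10 and 9

Hamilton: Alpha 10, Beta 4, Gamma 5, Delta 4, Epsilon 6.
Adams: Alpha 9, Beta 4, Gamma 5, Delta 4, Epsilon 7.
Alpha gets 10 under Hamilton and 9 under Adams.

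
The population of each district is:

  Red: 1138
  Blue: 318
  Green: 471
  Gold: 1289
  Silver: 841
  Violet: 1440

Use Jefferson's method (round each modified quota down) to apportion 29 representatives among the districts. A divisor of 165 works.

Red 6; Blue 1; Green 2; Gold 7; Silver 5; Violet 8

With modified divisor 165: modified quotas Red 6.897, Blue 1.927, Green 2.855, Gold 7.812, Silver 5.097, Violet 8.727.
Rounding down: Red 6, Blue 1, Green 2, Gold 7, Silver 5, Violet 8 (total 29).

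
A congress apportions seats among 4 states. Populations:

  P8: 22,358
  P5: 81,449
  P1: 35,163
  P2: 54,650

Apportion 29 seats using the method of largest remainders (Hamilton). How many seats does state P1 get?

The standard divisor is 193620/29 ≈ 6676.552.
Standard quotas: P8 3.3487, P5 12.1993, P1 5.2666, P2 8.1854.
Lower quotas: P8 3, P5 12, P1 5, P2 8 (sum 28, leaving 1 seat).
Remainders in descending order: P8 0.3487, P1 0.2666, P5 0.1993, P2 0.1854.
Largest remainder: P8 receives the extra seat.
P1 receives 5.

5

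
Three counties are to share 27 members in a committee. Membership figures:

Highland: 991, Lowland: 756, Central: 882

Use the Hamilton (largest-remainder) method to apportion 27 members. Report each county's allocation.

Standard divisor: 2629 ÷ 27 ≈ 97.37.
Standard quotas: Highland 10.178, Lowland 7.764, Central 9.058.
Lower quotas: Highland 10, Lowland 7, Central 9 (sum 26, leaving 1 seat).
Remainders in descending order: Lowland 0.764, Highland 0.178, Central 0.058.
Largest remainder: Lowland receives the extra seat.

Highland=10; Lowland=8; Central=9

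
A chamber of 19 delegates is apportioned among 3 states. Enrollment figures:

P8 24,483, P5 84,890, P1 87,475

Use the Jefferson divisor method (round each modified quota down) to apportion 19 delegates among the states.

Standard divisor 196848/19 ≈ 10360.421; standard quotas: P8 2.363, P5 8.194, P1 8.443.
Rounding down gives 2, 8, 8 = 18 seats, so the divisor must be adjusted.
With modified divisor 9600: modified quotas P8 2.550, P5 8.843, P1 9.112.
Rounding down: P8 2, P5 8, P1 9 (total 19).

P8 2; P5 8; P1 9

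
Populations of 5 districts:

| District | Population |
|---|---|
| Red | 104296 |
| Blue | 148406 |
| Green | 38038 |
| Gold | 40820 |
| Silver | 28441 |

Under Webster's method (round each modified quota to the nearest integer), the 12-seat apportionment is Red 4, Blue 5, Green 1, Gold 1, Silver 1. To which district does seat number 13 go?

Gold

Priority for the next seat is population ÷ (current seats + 0.5).
Priorities: Red 23176.889, Blue 26982.909, Green 25358.667, Gold 27213.333, Silver 18960.667.
Highest priority: Gold.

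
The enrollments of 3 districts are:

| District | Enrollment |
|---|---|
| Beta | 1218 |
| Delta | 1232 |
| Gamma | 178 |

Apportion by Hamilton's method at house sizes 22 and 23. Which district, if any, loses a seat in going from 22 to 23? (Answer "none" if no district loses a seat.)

At 22 seats: Beta 10, Delta 10, Gamma 2.
At 23 seats: Beta 11, Delta 11, Gamma 1.
Gamma drops from 2 to 1.

Gamma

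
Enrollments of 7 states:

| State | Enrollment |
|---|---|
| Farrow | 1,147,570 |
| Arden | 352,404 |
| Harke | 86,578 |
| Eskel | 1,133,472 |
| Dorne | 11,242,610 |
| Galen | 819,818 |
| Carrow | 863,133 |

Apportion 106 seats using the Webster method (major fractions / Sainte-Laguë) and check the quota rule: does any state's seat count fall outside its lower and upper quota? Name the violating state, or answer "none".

Standard quotas: Farrow 7.775, Arden 2.388, Harke 0.587, Eskel 7.679, Dorne 76.170, Galen 5.554, Carrow 5.848.
Webster allocation: Farrow 8, Arden 2, Harke 1, Eskel 8, Dorne 75, Galen 6, Carrow 6.
Dorne has quota 76.170 (lower 76, upper 77) but receives 75 — outside the quota interval.

Dorne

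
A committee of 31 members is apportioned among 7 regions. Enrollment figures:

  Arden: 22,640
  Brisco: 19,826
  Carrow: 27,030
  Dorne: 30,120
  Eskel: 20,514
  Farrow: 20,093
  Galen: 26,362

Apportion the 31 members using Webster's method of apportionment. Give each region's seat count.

Standard divisor 166585/31 ≈ 5373.71; standard quotas: Arden 4.213, Brisco 3.689, Carrow 5.030, Dorne 5.605, Eskel 3.817, Farrow 3.739, Galen 4.906.
Rounding to the nearest integer gives 4, 4, 5, 6, 4, 4, 5 = 32 seats, so the divisor must be adjusted.
With modified divisor 5600: modified quotas Arden 4.043, Brisco 3.540, Carrow 4.827, Dorne 5.379, Eskel 3.663, Farrow 3.588, Galen 4.707.
Rounding to the nearest integer: Arden 4, Brisco 4, Carrow 5, Dorne 5, Eskel 4, Farrow 4, Galen 5 (total 31).

Arden 4, Brisco 4, Carrow 5, Dorne 5, Eskel 4, Farrow 4, Galen 5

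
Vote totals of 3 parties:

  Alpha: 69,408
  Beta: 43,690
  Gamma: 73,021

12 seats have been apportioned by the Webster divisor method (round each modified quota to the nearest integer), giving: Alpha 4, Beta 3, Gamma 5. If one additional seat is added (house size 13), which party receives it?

Priority for the next seat is population ÷ (current seats + 0.5).
Priorities: Alpha 15424.000, Beta 12482.857, Gamma 13276.545.
Highest priority: Alpha.

Alpha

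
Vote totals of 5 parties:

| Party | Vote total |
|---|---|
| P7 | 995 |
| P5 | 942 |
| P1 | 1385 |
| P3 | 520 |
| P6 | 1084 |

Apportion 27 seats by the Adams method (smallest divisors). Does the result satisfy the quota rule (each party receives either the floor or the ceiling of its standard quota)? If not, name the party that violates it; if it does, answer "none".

none

Standard quotas: P7 5.454, P5 5.163, P1 7.591, P3 2.850, P6 5.942.
Adams allocation: P7 6, P5 5, P1 7, P3 3, P6 6.
Every allocation lies between the lower and upper quota.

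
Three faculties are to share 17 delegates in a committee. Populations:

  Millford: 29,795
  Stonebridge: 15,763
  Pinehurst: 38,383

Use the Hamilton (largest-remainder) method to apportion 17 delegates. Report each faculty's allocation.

Total 83941; standard divisor 83941/17 ≈ 4937.706.
Standard quotas: Millford 6.0342, Stonebridge 3.1924, Pinehurst 7.7734.
Lower quotas: Millford 6, Stonebridge 3, Pinehurst 7 (sum 16, leaving 1 seat).
Remainders in descending order: Pinehurst 0.7734, Stonebridge 0.1924, Millford 0.0342.
The surplus seat goes to Pinehurst.

Millford: 6, Stonebridge: 3, Pinehurst: 8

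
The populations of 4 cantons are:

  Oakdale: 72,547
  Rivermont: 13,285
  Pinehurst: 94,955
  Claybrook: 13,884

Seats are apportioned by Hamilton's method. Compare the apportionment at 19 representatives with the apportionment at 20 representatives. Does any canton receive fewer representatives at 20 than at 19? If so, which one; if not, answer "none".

At 19 seats: Oakdale 7, Rivermont 1, Pinehurst 9, Claybrook 2.
At 20 seats: Oakdale 8, Rivermont 1, Pinehurst 10, Claybrook 1.
Claybrook drops from 2 to 1.

Claybrook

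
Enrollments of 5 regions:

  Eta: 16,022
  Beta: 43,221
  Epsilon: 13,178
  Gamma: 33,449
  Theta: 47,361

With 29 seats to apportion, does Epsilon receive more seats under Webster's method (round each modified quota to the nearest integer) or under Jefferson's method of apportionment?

Webster: Eta 3, Beta 8, Epsilon 3, Gamma 6, Theta 9.
Jefferson: Eta 3, Beta 9, Epsilon 2, Gamma 6, Theta 9.
Epsilon gets 3 under Webster and 2 under Jefferson.

Webster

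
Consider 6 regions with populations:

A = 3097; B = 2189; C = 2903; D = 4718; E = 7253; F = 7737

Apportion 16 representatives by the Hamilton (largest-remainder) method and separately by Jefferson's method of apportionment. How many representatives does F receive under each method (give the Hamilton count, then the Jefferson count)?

Hamilton: A 2, B 1, C 2, D 3, E 4, F 4.
Jefferson: A 2, B 1, C 1, D 3, E 4, F 5.
F gets 4 under Hamilton and 5 under Jefferson.

4 and 5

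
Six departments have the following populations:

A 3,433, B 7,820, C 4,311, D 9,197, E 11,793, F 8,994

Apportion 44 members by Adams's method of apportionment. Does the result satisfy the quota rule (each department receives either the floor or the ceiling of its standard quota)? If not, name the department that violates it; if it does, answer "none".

Standard quotas: A 3.316, B 7.554, C 4.164, D 8.884, E 11.392, F 8.688.
Adams allocation: A 4, B 7, C 4, D 9, E 11, F 9.
Every allocation lies between the lower and upper quota.

none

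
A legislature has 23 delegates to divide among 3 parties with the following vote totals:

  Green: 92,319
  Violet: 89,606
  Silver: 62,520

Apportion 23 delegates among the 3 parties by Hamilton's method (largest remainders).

Green: 9; Violet: 8; Silver: 6

Standard divisor: 244445 ÷ 23 ≈ 10628.043.
Standard quotas: Green 8.6864, Violet 8.4311, Silver 5.8826.
Lower quotas: Green 8, Violet 8, Silver 5 (sum 21, leaving 2 seats).
Remainders in descending order: Silver 0.8826, Green 0.6864, Violet 0.4311.
Largest remainders: Silver, Green receive the extra seats.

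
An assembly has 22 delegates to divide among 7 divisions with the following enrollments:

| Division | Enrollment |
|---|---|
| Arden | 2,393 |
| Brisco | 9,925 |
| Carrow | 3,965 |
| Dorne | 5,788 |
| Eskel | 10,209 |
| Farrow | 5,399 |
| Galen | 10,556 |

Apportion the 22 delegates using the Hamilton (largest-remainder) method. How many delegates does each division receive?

Total 48235; standard divisor 48235/22 ≈ 2192.5.
Standard quotas: Arden 1.0914, Brisco 4.5268, Carrow 1.8084, Dorne 2.6399, Eskel 4.6563, Farrow 2.4625, Galen 4.8146.
Lower quotas: Arden 1, Brisco 4, Carrow 1, Dorne 2, Eskel 4, Farrow 2, Galen 4 (sum 18, leaving 4 seats).
Remainders in descending order: Galen 0.8146, Carrow 0.8084, Eskel 0.6563, Dorne 0.6399, Brisco 0.5268, Farrow 0.4625, Arden 0.0914.
Largest remainders: Galen, Carrow, Eskel, Dorne receive the extra seats.

Arden=1; Brisco=4; Carrow=2; Dorne=3; Eskel=5; Farrow=2; Galen=5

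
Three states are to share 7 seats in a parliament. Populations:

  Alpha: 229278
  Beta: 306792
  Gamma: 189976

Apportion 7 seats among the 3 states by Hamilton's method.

Alpha 2; Beta 3; Gamma 2

Total 726046; standard divisor 726046/7 ≈ 103720.857.
Standard quotas: Alpha 2.2105, Beta 2.9579, Gamma 1.8316.
Lower quotas: Alpha 2, Beta 2, Gamma 1 (sum 5, leaving 2 seats).
Remainders in descending order: Beta 0.9579, Gamma 0.8316, Alpha 0.2105.
The surplus seats go to Beta, Gamma.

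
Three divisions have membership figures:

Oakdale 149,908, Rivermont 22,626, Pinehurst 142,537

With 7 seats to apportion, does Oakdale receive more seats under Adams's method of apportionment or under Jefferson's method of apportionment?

Jefferson

Adams: Oakdale 3, Rivermont 1, Pinehurst 3.
Jefferson: Oakdale 4, Rivermont 0, Pinehurst 3.
Oakdale gets 3 under Adams and 4 under Jefferson.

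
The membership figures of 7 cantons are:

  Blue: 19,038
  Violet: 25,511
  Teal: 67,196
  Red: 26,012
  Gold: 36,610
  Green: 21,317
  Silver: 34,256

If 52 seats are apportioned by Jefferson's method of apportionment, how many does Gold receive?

Standard divisor 229940/52 ≈ 4421.923; standard quotas: Blue 4.305, Violet 5.769, Teal 15.196, Red 5.883, Gold 8.279, Green 4.821, Silver 7.747.
Rounding down gives 4, 5, 15, 5, 8, 4, 7 = 48 seats, so the divisor must be adjusted.
With modified divisor 4230: modified quotas Blue 4.501, Violet 6.031, Teal 15.886, Red 6.149, Gold 8.655, Green 5.039, Silver 8.098.
Rounding down: Blue 4, Violet 6, Teal 15, Red 6, Gold 8, Green 5, Silver 8 (total 52).
Gold receives 8.

8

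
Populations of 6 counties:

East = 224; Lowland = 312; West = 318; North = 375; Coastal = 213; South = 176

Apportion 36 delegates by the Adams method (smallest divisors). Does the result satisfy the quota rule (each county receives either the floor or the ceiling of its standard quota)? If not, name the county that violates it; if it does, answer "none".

none

Standard quotas: East 4.984, Lowland 6.942, West 7.075, North 8.344, Coastal 4.739, South 3.916.
Adams allocation: East 5, Lowland 7, West 7, North 8, Coastal 5, South 4.
Every allocation lies between the lower and upper quota.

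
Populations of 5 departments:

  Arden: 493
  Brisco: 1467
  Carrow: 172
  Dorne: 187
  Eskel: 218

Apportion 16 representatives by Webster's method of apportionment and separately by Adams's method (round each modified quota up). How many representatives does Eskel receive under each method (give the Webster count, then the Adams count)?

1 and 2

Webster: Arden 3, Brisco 10, Carrow 1, Dorne 1, Eskel 1.
Adams: Arden 3, Brisco 8, Carrow 1, Dorne 2, Eskel 2.
Eskel gets 1 under Webster and 2 under Adams.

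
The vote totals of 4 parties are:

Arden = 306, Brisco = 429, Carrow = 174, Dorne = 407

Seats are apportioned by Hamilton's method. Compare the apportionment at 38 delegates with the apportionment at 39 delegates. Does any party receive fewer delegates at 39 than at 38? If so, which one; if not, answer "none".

none

At 38 seats: Arden 9, Brisco 12, Carrow 5, Dorne 12.
At 39 seats: Arden 9, Brisco 13, Carrow 5, Dorne 12.
No party's allocation decreased.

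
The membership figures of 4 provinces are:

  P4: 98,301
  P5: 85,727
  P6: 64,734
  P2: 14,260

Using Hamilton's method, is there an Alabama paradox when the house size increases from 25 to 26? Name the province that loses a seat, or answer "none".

At 25 seats: P4 9, P5 8, P6 6, P2 2.
At 26 seats: P4 10, P5 9, P6 6, P2 1.
P2 drops from 2 to 1.

P2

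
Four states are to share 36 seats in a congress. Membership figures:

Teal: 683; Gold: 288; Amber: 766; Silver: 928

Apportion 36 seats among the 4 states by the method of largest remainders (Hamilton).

Total 2665; standard divisor 2665/36 ≈ 74.028.
Standard quotas: Teal 9.226, Gold 3.890, Amber 10.347, Silver 12.536.
Lower quotas: Teal 9, Gold 3, Amber 10, Silver 12 (sum 34, leaving 2 seats).
Remainders in descending order: Gold 0.890, Silver 0.536, Amber 0.347, Teal 0.226.
The surplus seats go to Gold, Silver.

Teal: 9, Gold: 4, Amber: 10, Silver: 13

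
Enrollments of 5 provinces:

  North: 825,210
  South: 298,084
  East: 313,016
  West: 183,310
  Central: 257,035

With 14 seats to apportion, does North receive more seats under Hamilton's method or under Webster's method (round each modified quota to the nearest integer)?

Hamilton: North 6, South 2, East 2, West 2, Central 2.
Webster: North 7, South 2, East 2, West 1, Central 2.
North gets 6 under Hamilton and 7 under Webster.

Webster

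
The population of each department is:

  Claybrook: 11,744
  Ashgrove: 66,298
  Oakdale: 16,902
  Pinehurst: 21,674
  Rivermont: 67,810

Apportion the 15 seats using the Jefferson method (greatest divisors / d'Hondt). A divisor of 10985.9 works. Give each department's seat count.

Claybrook 1; Ashgrove 6; Oakdale 1; Pinehurst 1; Rivermont 6

With modified divisor 10985.9: modified quotas Claybrook 1.069, Ashgrove 6.035, Oakdale 1.539, Pinehurst 1.973, Rivermont 6.172.
Rounding down: Claybrook 1, Ashgrove 6, Oakdale 1, Pinehurst 1, Rivermont 6 (total 15).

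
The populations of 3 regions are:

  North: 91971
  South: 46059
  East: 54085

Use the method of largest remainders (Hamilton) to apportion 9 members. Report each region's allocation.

The standard divisor is 192115/9 ≈ 21346.111.
Standard quotas: North 4.3086, South 2.1577, East 2.5337.
Lower quotas: North 4, South 2, East 2 (sum 8, leaving 1 seat).
Remainders in descending order: East 0.5337, North 0.3086, South 0.1577.
The surplus seat goes to East.

North=4, South=2, East=3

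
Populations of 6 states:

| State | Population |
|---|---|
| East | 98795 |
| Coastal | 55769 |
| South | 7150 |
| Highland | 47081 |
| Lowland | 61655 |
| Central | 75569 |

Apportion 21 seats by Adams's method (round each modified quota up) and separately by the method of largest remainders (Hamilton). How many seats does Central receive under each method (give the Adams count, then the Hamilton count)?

Adams: East 6, Coastal 3, South 1, Highland 3, Lowland 4, Central 4.
Hamilton: East 6, Coastal 3, South 0, Highland 3, Lowland 4, Central 5.
Central gets 4 under Adams and 5 under Hamilton.

4 and 5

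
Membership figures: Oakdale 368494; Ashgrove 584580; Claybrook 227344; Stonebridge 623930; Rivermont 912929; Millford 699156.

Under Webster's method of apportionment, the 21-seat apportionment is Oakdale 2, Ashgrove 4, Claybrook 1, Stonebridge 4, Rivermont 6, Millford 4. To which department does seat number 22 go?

Millford

Priority for the next seat is population ÷ (current seats + 0.5).
Priorities: Oakdale 147397.600, Ashgrove 129906.667, Claybrook 151562.667, Stonebridge 138651.111, Rivermont 140450.615, Millford 155368.000.
Highest priority: Millford.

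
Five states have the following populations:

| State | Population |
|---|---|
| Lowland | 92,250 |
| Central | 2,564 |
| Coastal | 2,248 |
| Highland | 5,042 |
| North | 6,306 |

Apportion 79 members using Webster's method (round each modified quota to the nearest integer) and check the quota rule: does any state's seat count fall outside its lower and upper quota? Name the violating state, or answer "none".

Lowland

Standard quotas: Lowland 67.224, Central 1.868, Coastal 1.638, Highland 3.674, North 4.595.
Webster allocation: Lowland 66, Central 2, Coastal 2, Highland 4, North 5.
Lowland has quota 67.224 (lower 67, upper 68) but receives 66 — outside the quota interval.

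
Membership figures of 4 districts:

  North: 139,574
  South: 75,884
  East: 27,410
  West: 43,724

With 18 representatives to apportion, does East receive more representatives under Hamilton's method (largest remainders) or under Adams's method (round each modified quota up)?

Adams

Hamilton: North 9, South 5, East 1, West 3.
Adams: North 8, South 5, East 2, West 3.
East gets 1 under Hamilton and 2 under Adams.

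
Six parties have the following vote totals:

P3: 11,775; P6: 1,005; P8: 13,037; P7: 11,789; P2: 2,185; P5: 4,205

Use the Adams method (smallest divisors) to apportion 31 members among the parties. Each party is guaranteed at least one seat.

Standard divisor 43996/31 ≈ 1419.226; standard quotas: P3 8.297, P6 0.708, P8 9.186, P7 8.307, P2 1.540, P5 2.963.
Rounding up gives 9, 1, 10, 9, 2, 3 = 34 seats, so the divisor must be adjusted.
With modified divisor 1600: modified quotas P3 7.359, P6 0.628, P8 8.148, P7 7.368, P2 1.366, P5 2.628.
Rounding up: P3 8, P6 1, P8 9, P7 8, P2 2, P5 3 (total 31).

P3 8, P6 1, P8 9, P7 8, P2 2, P5 3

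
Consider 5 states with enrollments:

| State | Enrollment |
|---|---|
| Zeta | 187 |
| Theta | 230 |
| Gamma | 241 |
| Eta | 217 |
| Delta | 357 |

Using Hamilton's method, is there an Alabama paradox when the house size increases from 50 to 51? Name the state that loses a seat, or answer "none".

At 50 seats: Zeta 8, Theta 9, Gamma 10, Eta 9, Delta 14.
At 51 seats: Zeta 8, Theta 9, Gamma 10, Eta 9, Delta 15.
No state's allocation decreased.

none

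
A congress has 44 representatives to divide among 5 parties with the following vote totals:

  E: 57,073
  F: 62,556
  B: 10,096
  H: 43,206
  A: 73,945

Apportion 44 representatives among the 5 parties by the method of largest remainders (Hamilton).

Standard divisor: 246876 ÷ 44 ≈ 5610.818.
Standard quotas: E 10.1720, F 11.1492, B 1.7994, H 7.7005, A 13.1790.
Lower quotas: E 10, F 11, B 1, H 7, A 13 (sum 42, leaving 2 seats).
Remainders in descending order: B 0.7994, H 0.7005, A 0.1790, E 0.1720, F 0.1492.
Largest remainders: B, H receive the extra seats.

E=10, F=11, B=2, H=8, A=13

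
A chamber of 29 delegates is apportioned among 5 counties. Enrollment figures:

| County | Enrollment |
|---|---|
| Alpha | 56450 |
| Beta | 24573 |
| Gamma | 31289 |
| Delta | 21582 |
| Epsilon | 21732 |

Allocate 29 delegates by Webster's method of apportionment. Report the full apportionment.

Alpha 10, Beta 5, Gamma 6, Delta 4, Epsilon 4

Standard divisor 155626/29 ≈ 5366.414; standard quotas: Alpha 10.519, Beta 4.579, Gamma 5.831, Delta 4.022, Epsilon 4.050.
Rounding to the nearest integer gives 11, 5, 6, 4, 4 = 30 seats, so the divisor must be adjusted.
With modified divisor 5400: modified quotas Alpha 10.454, Beta 4.551, Gamma 5.794, Delta 3.997, Epsilon 4.024.
Rounding to the nearest integer: Alpha 10, Beta 5, Gamma 6, Delta 4, Epsilon 4 (total 29).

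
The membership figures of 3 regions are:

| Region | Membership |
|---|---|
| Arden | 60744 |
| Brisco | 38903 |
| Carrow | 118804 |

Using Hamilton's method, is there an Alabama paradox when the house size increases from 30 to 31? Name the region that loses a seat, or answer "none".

Brisco

At 30 seats: Arden 8, Brisco 6, Carrow 16.
At 31 seats: Arden 9, Brisco 5, Carrow 17.
Brisco drops from 6 to 5.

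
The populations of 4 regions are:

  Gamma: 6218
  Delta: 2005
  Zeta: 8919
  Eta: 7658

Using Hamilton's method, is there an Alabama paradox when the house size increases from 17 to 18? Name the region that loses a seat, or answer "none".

At 17 seats: Gamma 4, Delta 2, Zeta 6, Eta 5.
At 18 seats: Gamma 5, Delta 1, Zeta 6, Eta 6.
Delta drops from 2 to 1.

Delta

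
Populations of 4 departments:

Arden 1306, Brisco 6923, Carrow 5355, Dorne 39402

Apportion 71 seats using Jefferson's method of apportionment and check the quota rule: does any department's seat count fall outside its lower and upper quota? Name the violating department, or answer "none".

Dorne

Standard quotas: Arden 1.750, Brisco 9.277, Carrow 7.176, Dorne 52.798.
Jefferson allocation: Arden 1, Brisco 9, Carrow 7, Dorne 54.
Dorne has quota 52.798 (lower 52, upper 53) but receives 54 — outside the quota interval.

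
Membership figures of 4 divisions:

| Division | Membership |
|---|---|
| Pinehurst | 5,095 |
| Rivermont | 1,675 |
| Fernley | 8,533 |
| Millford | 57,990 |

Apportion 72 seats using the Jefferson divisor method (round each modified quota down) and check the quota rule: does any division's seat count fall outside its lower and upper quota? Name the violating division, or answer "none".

Millford

Standard quotas: Pinehurst 5.005, Rivermont 1.645, Fernley 8.382, Millford 56.967.
Jefferson allocation: Pinehurst 5, Rivermont 1, Fernley 8, Millford 58.
Millford has quota 56.967 (lower 56, upper 57) but receives 58 — outside the quota interval.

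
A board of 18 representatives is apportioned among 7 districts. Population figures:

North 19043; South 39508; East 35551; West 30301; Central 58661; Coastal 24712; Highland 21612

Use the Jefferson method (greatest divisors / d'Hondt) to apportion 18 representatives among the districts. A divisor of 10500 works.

North: 1, South: 3, East: 3, West: 2, Central: 5, Coastal: 2, Highland: 2

With modified divisor 10500: modified quotas North 1.814, South 3.763, East 3.386, West 2.886, Central 5.587, Coastal 2.354, Highland 2.058.
Rounding down: North 1, South 3, East 3, West 2, Central 5, Coastal 2, Highland 2 (total 18).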